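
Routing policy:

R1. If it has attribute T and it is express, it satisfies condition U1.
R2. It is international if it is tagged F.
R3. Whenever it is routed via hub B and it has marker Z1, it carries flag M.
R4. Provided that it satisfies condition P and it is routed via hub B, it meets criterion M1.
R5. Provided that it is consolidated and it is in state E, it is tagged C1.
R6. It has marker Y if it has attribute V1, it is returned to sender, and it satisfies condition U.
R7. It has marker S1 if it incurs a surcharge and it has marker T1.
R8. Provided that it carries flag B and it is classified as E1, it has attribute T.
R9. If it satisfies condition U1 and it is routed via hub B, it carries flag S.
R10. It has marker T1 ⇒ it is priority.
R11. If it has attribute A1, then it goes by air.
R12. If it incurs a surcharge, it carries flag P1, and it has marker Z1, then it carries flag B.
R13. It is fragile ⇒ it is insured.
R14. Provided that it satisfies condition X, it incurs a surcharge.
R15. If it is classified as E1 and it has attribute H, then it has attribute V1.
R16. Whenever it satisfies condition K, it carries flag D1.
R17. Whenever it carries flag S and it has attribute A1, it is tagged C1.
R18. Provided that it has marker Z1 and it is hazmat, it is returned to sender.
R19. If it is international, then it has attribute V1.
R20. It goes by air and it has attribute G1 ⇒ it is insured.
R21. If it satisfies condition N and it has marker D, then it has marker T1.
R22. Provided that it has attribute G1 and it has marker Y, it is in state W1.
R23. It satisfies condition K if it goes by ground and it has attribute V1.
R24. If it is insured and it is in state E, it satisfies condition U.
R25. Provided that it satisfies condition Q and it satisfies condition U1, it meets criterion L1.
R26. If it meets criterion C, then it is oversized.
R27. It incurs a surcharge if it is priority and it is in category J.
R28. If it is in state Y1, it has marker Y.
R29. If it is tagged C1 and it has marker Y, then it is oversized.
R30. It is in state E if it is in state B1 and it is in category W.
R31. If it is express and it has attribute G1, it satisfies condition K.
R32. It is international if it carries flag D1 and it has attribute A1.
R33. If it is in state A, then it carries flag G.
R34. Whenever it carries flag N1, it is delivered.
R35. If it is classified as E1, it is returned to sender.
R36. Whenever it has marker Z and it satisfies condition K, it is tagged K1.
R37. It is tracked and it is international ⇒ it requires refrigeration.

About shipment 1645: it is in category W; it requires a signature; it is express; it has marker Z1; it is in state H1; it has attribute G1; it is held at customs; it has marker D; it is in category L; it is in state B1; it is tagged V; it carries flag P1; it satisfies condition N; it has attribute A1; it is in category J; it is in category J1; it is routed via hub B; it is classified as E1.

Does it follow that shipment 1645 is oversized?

By R11 (it has attribute A1): it goes by air.
By R20 (it goes by air, it has attribute G1): it is insured.
By R21 (it satisfies condition N, it has marker D): it has marker T1.
By R30 (it is in state B1, it is in category W): it is in state E.
By R31 (it is express, it has attribute G1): it satisfies condition K.
By R35 (it is classified as E1): it is returned to sender.
By R10 (it has marker T1): it is priority.
By R16 (it satisfies condition K): it carries flag D1.
By R24 (it is insured, it is in state E): it satisfies condition U.
By R27 (it is priority, it is in category J): it incurs a surcharge.
By R32 (it carries flag D1, it has attribute A1): it is international.
By R12 (it incurs a surcharge, it carries flag P1, it has marker Z1): it carries flag B.
By R19 (it is international): it has attribute V1.
By R6 (it has attribute V1, it is returned to sender, it satisfies condition U): it has marker Y.
By R8 (it carries flag B, it is classified as E1): it has attribute T.
By R1 (it has attribute T, it is express): it satisfies condition U1.
By R9 (it satisfies condition U1, it is routed via hub B): it carries flag S.
By R17 (it carries flag S, it has attribute A1): it is tagged C1.
By R29 (it is tagged C1, it has marker Y): it is oversized.

Yes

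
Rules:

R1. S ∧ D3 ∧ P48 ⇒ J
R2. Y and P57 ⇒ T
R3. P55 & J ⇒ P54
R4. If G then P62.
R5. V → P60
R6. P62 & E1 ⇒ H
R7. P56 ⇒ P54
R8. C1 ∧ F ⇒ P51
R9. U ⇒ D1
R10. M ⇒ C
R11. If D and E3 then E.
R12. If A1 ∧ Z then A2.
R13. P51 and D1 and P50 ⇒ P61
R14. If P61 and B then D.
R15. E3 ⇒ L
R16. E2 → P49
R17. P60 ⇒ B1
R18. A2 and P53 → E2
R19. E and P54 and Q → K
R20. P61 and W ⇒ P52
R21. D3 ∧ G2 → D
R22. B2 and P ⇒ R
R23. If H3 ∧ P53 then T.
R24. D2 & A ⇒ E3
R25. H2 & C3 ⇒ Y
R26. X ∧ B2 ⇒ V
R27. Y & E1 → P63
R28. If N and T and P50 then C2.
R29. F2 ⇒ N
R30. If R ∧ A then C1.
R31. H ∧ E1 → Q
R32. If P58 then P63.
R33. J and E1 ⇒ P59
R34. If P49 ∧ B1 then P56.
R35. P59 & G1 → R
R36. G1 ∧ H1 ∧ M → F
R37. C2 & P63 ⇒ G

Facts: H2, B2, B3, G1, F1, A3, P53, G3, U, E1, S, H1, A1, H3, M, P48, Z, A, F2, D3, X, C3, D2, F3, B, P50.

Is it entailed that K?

Yes

J  (by R1: S, D3, P48)
D1  (by R9: U)
A2  (by R12: A1, Z)
E2  (by R18: A2, P53)
T  (by R23: H3, P53)
E3  (by R24: D2, A)
Y  (by R25: H2, C3)
V  (by R26: X, B2)
P63  (by R27: Y, E1)
N  (by R29: F2)
P59  (by R33: J, E1)
R  (by R35: P59, G1)
F  (by R36: G1, H1, M)
P60  (by R5: V)
P49  (by R16: E2)
B1  (by R17: P60)
C2  (by R28: N, T, P50)
C1  (by R30: R, A)
P56  (by R34: P49, B1)
G  (by R37: C2, P63)
P62  (by R4: G)
H  (by R6: P62, E1)
P54  (by R7: P56)
P51  (by R8: C1, F)
P61  (by R13: P51, D1, P50)
D  (by R14: P61, B)
Q  (by R31: H, E1)
E  (by R11: D, E3)
K  (by R19: E, P54, Q)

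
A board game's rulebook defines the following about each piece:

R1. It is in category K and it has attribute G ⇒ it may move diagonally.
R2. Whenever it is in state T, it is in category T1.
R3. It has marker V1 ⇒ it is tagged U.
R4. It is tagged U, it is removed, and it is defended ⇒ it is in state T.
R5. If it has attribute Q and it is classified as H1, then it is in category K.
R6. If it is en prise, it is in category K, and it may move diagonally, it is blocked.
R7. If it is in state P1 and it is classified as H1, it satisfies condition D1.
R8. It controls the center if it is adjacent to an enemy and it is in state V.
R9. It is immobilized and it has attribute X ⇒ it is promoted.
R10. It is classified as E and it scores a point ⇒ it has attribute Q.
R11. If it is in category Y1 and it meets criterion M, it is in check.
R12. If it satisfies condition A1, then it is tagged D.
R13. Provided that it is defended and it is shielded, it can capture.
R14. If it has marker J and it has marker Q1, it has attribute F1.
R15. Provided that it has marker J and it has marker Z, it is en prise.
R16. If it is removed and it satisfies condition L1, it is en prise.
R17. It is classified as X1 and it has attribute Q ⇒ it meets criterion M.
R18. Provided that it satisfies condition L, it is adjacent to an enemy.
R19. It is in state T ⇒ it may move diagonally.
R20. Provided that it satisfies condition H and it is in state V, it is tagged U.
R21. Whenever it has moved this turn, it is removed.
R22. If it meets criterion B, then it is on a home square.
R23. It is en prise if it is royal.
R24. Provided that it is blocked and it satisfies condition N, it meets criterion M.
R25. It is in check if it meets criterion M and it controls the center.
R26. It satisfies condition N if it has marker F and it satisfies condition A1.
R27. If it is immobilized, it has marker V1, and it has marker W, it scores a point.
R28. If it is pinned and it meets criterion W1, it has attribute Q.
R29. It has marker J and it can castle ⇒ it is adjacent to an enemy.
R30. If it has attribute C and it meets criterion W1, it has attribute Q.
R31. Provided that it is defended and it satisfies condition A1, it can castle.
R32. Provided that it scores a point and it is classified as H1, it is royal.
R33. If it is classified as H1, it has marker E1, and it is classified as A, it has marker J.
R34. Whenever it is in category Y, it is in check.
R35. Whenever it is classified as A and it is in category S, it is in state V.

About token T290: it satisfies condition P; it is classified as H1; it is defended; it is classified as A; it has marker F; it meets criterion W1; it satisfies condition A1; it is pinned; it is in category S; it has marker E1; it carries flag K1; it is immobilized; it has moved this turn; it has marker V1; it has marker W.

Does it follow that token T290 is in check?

By R3 (it has marker V1): it is tagged U.
By R21 (it has moved this turn): it is removed.
By R26 (it has marker F, it satisfies condition A1): it satisfies condition N.
By R27 (it is immobilized, it has marker V1, it has marker W): it scores a point.
By R28 (it is pinned, it meets criterion W1): it has attribute Q.
By R31 (it is defended, it satisfies condition A1): it can castle.
By R32 (it scores a point, it is classified as H1): it is royal.
By R33 (it is classified as H1, it has marker E1, it is classified as A): it has marker J.
By R35 (it is classified as A, it is in category S): it is in state V.
By R4 (it is tagged U, it is removed, it is defended): it is in state T.
By R5 (it has attribute Q, it is classified as H1): it is in category K.
By R19 (it is in state T): it may move diagonally.
By R23 (it is royal): it is en prise.
By R29 (it has marker J, it can castle): it is adjacent to an enemy.
By R6 (it is en prise, it is in category K, it may move diagonally): it is blocked.
By R8 (it is adjacent to an enemy, it is in state V): it controls the center.
By R24 (it is blocked, it satisfies condition N): it meets criterion M.
By R25 (it meets criterion M, it controls the center): it is in check.

Yes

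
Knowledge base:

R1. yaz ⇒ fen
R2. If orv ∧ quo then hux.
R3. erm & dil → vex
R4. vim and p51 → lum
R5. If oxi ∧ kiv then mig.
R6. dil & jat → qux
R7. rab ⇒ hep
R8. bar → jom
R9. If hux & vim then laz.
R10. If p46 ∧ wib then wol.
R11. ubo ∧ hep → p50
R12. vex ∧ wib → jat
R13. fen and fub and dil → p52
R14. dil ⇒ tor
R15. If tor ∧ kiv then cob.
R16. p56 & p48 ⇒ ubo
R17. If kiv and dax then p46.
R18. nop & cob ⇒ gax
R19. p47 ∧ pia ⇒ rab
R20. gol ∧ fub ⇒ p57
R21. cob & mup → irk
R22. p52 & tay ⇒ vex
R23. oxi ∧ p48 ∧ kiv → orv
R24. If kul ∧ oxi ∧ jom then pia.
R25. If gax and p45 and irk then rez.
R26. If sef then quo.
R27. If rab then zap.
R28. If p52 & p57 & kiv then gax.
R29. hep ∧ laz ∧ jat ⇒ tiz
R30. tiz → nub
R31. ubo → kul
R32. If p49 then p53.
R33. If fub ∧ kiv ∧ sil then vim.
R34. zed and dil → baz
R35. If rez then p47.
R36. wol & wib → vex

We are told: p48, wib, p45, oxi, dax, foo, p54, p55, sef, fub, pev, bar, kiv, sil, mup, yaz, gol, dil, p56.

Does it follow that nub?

Yes

fen  (by R1: yaz)
jom  (by R8: bar)
p52  (by R13: fen, fub, dil)
tor  (by R14: dil)
cob  (by R15: tor, kiv)
ubo  (by R16: p56, p48)
p46  (by R17: kiv, dax)
p57  (by R20: gol, fub)
irk  (by R21: cob, mup)
orv  (by R23: oxi, p48, kiv)
quo  (by R26: sef)
gax  (by R28: p52, p57, kiv)
kul  (by R31: ubo)
vim  (by R33: fub, kiv, sil)
hux  (by R2: orv, quo)
laz  (by R9: hux, vim)
wol  (by R10: p46, wib)
pia  (by R24: kul, oxi, jom)
rez  (by R25: gax, p45, irk)
p47  (by R35: rez)
vex  (by R36: wol, wib)
jat  (by R12: vex, wib)
rab  (by R19: p47, pia)
hep  (by R7: rab)
tiz  (by R29: hep, laz, jat)
nub  (by R30: tiz)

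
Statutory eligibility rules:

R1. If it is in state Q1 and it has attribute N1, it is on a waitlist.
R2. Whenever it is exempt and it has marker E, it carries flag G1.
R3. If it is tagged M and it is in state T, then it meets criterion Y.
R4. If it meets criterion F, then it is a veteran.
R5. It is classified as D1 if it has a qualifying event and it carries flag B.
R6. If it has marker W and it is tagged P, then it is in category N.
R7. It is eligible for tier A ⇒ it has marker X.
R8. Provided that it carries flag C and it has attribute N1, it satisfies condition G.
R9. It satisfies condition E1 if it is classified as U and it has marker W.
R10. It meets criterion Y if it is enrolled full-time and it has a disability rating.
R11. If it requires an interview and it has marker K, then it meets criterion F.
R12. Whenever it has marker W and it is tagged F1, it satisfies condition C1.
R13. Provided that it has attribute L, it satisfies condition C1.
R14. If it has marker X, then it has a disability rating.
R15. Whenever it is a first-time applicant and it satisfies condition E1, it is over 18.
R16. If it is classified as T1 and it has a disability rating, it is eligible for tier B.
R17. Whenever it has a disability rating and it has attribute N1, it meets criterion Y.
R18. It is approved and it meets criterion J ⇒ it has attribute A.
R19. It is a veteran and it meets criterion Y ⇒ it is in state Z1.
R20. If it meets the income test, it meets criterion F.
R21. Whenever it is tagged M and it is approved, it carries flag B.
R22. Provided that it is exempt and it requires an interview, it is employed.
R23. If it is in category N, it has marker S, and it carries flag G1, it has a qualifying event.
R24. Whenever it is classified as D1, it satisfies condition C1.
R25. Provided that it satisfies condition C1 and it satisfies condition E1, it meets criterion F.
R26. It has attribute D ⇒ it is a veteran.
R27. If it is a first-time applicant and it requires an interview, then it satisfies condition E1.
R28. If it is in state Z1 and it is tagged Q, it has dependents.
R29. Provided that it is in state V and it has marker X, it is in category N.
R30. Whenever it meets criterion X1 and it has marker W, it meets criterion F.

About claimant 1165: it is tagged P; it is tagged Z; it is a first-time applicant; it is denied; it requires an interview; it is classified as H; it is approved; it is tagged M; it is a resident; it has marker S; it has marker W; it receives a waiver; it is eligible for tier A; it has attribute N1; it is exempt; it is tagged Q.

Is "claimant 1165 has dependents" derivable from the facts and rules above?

No

Forward chaining from the given facts derives: is in category N, has marker X, has a disability rating, meets criterion Y, carries flag B, is employed, satisfies condition E1, is over 18.
The only rule concluding "it has dependents" is R28, which needs "it is in state Z1"; that is never established.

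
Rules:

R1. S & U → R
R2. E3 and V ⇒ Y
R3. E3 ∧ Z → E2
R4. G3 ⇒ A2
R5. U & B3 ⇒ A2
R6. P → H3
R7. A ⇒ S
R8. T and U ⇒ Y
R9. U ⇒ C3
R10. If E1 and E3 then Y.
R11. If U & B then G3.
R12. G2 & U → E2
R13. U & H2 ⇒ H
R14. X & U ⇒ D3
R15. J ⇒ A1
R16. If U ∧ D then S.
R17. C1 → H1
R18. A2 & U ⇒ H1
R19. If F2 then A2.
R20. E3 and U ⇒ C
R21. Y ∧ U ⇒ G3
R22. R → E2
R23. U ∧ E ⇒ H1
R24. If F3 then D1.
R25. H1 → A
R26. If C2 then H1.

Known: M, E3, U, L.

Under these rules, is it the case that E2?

No

Forward chaining from the given facts derives: C3, C.
Rules concluding E2: R3 needs Z; R12 needs G2; R22 needs R — none of these are established.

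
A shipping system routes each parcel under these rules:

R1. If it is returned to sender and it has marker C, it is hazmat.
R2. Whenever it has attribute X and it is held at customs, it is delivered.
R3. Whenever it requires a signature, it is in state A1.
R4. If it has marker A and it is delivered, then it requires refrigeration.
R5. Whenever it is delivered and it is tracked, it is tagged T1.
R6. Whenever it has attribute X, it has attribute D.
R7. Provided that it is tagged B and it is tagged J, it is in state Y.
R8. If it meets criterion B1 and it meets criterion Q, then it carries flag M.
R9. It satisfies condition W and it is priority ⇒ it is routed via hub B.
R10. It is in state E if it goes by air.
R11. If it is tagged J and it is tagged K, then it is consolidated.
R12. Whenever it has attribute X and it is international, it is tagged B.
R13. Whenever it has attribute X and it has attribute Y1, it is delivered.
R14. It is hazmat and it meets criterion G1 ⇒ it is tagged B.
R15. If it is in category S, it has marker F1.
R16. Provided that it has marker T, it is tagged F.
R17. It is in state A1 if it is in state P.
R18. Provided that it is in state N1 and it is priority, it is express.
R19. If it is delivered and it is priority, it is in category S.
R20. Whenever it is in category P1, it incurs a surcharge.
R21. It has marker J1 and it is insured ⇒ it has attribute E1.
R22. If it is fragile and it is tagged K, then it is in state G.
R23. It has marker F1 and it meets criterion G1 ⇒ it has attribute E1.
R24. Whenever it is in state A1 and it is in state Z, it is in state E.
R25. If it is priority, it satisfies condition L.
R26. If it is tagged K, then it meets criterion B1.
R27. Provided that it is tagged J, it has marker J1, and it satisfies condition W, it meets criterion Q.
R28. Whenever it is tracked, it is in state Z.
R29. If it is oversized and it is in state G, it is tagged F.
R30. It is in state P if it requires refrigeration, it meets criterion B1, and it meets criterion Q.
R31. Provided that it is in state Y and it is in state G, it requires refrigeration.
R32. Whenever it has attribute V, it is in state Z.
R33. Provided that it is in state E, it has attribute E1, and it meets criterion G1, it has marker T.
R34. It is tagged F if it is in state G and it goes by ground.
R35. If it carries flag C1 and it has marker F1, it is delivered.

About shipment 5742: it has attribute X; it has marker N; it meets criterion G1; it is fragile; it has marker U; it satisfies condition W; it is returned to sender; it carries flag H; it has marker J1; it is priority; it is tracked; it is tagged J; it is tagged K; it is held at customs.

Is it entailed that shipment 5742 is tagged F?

No

Forward chaining from the given facts derives: is delivered, is tagged T1, has attribute D, is routed via hub B, is consolidated, is in category S, is in state G, satisfies condition L, meets criterion B1, meets criterion Q, is in state Z, carries flag M, has marker F1, has attribute E1.
Rules concluding "it is tagged F": R16 needs "it has marker T"; R29 needs "it is oversized"; R34 needs "it goes by ground" — none of these are established.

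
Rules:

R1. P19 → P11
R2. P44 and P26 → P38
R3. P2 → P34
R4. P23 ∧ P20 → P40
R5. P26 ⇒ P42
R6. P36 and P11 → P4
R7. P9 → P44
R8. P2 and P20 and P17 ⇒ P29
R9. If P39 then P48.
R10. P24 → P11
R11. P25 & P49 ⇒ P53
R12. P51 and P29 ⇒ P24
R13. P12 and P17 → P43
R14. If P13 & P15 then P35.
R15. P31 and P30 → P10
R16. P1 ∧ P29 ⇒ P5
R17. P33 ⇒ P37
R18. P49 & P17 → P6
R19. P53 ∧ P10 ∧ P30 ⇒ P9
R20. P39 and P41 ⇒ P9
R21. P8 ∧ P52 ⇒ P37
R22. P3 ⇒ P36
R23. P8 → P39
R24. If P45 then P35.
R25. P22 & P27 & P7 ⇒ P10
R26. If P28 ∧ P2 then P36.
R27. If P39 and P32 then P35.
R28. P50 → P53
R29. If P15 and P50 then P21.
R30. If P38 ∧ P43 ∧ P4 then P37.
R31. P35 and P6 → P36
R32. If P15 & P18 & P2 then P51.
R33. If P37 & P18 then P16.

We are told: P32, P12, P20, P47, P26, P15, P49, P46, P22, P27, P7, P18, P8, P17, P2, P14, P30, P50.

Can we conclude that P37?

Yes

P29  (by R8: P2, P20, P17)
P43  (by R13: P12, P17)
P6  (by R18: P49, P17)
P39  (by R23: P8)
P10  (by R25: P22, P27, P7)
P35  (by R27: P39, P32)
P53  (by R28: P50)
P36  (by R31: P35, P6)
P51  (by R32: P15, P18, P2)
P24  (by R12: P51, P29)
P9  (by R19: P53, P10, P30)
P44  (by R7: P9)
P11  (by R10: P24)
P38  (by R2: P44, P26)
P4  (by R6: P36, P11)
P37  (by R30: P38, P43, P4)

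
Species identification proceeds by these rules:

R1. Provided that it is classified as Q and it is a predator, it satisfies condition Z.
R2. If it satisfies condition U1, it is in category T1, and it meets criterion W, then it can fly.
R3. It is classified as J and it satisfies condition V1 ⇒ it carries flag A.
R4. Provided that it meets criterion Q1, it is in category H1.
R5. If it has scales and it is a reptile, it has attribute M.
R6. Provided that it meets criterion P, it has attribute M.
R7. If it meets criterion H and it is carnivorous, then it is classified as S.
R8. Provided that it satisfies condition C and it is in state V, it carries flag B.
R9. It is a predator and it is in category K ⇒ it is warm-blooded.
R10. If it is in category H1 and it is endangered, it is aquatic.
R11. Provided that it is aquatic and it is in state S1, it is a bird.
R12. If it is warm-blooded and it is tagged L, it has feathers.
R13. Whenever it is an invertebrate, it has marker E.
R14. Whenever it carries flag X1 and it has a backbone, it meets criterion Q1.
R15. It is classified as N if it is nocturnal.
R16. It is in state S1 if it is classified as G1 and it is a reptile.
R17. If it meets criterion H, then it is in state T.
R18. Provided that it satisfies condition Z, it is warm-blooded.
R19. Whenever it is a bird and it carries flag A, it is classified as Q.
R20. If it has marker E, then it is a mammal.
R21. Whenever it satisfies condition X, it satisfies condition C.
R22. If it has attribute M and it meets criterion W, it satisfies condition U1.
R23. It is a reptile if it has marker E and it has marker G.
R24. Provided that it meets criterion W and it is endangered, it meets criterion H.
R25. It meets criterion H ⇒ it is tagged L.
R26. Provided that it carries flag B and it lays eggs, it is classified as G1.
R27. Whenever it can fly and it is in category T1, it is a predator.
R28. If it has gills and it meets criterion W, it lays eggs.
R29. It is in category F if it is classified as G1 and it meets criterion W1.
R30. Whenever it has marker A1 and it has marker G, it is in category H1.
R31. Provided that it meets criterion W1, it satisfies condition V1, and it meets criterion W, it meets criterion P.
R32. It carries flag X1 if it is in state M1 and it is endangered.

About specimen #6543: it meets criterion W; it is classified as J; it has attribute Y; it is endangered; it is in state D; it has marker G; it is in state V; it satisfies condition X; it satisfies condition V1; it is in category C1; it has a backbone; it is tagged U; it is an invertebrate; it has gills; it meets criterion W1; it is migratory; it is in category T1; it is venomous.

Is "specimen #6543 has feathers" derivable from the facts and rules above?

Forward chaining from the given facts derives: carries flag A, has marker E, is a mammal, satisfies condition C, is a reptile, meets criterion H, is tagged L, lays eggs, meets criterion P, has attribute M, carries flag B, is in state T, satisfies condition U1, is classified as G1, is in category F, can fly, is in state S1, is a predator.
The only rule concluding "it has feathers" is R12, which needs "it is warm-blooded"; that is never established.

No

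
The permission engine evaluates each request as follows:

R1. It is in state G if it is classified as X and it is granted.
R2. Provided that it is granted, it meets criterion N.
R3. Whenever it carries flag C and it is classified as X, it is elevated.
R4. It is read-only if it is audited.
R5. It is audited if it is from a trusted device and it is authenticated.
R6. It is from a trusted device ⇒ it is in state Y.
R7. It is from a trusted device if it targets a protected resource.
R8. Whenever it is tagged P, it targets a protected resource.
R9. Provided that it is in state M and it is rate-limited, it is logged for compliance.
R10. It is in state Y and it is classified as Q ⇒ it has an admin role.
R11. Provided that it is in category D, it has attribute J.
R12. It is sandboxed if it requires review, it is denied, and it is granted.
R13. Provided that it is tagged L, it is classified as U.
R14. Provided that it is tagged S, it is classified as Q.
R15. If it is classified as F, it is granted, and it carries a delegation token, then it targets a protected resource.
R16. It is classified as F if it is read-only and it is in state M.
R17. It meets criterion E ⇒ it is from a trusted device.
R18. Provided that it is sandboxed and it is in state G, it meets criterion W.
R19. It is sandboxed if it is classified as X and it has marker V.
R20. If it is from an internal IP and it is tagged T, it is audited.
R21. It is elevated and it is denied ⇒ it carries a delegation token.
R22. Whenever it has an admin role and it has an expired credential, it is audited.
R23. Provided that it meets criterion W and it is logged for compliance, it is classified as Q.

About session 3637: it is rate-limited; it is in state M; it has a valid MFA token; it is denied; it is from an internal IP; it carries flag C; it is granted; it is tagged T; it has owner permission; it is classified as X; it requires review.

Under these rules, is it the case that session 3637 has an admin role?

By R1 (it is classified as X, it is granted): it is in state G.
By R3 (it carries flag C, it is classified as X): it is elevated.
By R9 (it is in state M, it is rate-limited): it is logged for compliance.
By R12 (it requires review, it is denied, it is granted): it is sandboxed.
By R18 (it is sandboxed, it is in state G): it meets criterion W.
By R20 (it is from an internal IP, it is tagged T): it is audited.
By R21 (it is elevated, it is denied): it carries a delegation token.
By R23 (it meets criterion W, it is logged for compliance): it is classified as Q.
By R4 (it is audited): it is read-only.
By R16 (it is read-only, it is in state M): it is classified as F.
By R15 (it is classified as F, it is granted, it carries a delegation token): it targets a protected resource.
By R7 (it targets a protected resource): it is from a trusted device.
By R6 (it is from a trusted device): it is in state Y.
By R10 (it is in state Y, it is classified as Q): it has an admin role.

Yes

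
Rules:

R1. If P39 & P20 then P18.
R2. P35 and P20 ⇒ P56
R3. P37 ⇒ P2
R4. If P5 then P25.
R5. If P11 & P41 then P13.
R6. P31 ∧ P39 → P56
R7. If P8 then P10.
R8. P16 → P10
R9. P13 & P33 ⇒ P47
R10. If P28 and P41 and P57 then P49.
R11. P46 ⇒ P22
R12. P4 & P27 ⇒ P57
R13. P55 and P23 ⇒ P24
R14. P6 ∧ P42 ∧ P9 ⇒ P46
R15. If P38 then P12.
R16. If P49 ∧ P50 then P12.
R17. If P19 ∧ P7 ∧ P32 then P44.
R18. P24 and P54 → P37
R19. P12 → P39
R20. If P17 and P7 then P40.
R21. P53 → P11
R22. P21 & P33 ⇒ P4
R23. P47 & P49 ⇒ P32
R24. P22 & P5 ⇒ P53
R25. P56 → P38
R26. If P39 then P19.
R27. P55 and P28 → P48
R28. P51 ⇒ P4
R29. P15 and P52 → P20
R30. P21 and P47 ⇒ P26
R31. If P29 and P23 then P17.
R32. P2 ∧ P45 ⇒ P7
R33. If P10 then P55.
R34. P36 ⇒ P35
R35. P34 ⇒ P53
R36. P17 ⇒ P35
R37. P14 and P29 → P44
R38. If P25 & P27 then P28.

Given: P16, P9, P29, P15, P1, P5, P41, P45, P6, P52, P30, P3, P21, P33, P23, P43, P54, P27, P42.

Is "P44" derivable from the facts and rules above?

Yes

P25  (by R4: P5)
P10  (by R8: P16)
P46  (by R14: P6, P42, P9)
P4  (by R22: P21, P33)
P20  (by R29: P15, P52)
P17  (by R31: P29, P23)
P55  (by R33: P10)
P35  (by R36: P17)
P28  (by R38: P25, P27)
P56  (by R2: P35, P20)
P22  (by R11: P46)
P57  (by R12: P4, P27)
P24  (by R13: P55, P23)
P37  (by R18: P24, P54)
P53  (by R24: P22, P5)
P38  (by R25: P56)
P2  (by R3: P37)
P49  (by R10: P28, P41, P57)
P12  (by R15: P38)
P39  (by R19: P12)
P11  (by R21: P53)
P19  (by R26: P39)
P7  (by R32: P2, P45)
P13  (by R5: P11, P41)
P47  (by R9: P13, P33)
P32  (by R23: P47, P49)
P44  (by R17: P19, P7, P32)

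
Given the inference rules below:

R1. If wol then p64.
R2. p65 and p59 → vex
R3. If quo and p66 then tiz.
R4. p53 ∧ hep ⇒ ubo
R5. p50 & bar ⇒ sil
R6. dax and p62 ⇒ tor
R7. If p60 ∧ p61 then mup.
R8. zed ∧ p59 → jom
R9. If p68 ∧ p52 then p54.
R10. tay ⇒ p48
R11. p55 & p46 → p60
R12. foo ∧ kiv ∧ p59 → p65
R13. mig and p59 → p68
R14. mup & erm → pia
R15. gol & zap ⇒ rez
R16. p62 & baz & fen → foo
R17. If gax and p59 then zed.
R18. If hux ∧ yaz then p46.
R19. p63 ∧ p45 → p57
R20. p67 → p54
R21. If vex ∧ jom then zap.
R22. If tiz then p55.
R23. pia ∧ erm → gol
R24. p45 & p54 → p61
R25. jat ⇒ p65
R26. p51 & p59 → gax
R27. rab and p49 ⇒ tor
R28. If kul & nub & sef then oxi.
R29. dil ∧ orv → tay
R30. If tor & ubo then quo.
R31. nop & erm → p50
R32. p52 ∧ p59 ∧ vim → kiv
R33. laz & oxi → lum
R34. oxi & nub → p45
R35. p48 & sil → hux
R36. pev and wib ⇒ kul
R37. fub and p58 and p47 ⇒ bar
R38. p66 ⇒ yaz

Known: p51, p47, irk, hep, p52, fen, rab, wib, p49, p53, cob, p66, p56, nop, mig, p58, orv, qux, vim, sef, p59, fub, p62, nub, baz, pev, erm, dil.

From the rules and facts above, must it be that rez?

ubo  (by R4: p53, hep)
p68  (by R13: mig, p59)
foo  (by R16: p62, baz, fen)
gax  (by R26: p51, p59)
tor  (by R27: rab, p49)
tay  (by R29: dil, orv)
quo  (by R30: tor, ubo)
p50  (by R31: nop, erm)
kiv  (by R32: p52, p59, vim)
kul  (by R36: pev, wib)
bar  (by R37: fub, p58, p47)
yaz  (by R38: p66)
tiz  (by R3: quo, p66)
sil  (by R5: p50, bar)
p54  (by R9: p68, p52)
p48  (by R10: tay)
p65  (by R12: foo, kiv, p59)
zed  (by R17: gax, p59)
p55  (by R22: tiz)
oxi  (by R28: kul, nub, sef)
p45  (by R34: oxi, nub)
hux  (by R35: p48, sil)
vex  (by R2: p65, p59)
jom  (by R8: zed, p59)
p46  (by R18: hux, yaz)
zap  (by R21: vex, jom)
p61  (by R24: p45, p54)
p60  (by R11: p55, p46)
mup  (by R7: p60, p61)
pia  (by R14: mup, erm)
gol  (by R23: pia, erm)
rez  (by R15: gol, zap)

Yes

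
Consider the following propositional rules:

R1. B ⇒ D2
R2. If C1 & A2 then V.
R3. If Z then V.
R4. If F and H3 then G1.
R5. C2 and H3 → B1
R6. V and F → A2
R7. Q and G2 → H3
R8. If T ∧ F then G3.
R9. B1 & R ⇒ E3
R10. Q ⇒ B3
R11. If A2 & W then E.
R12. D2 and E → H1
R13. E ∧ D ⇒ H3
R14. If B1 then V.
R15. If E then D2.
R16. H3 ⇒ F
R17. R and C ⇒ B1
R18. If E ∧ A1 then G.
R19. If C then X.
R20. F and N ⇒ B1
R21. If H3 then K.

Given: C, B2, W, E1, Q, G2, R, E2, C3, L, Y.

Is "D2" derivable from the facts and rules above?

H3  (by R7: Q, G2)
F  (by R16: H3)
B1  (by R17: R, C)
V  (by R14: B1)
A2  (by R6: V, F)
E  (by R11: A2, W)
D2  (by R15: E)

Yes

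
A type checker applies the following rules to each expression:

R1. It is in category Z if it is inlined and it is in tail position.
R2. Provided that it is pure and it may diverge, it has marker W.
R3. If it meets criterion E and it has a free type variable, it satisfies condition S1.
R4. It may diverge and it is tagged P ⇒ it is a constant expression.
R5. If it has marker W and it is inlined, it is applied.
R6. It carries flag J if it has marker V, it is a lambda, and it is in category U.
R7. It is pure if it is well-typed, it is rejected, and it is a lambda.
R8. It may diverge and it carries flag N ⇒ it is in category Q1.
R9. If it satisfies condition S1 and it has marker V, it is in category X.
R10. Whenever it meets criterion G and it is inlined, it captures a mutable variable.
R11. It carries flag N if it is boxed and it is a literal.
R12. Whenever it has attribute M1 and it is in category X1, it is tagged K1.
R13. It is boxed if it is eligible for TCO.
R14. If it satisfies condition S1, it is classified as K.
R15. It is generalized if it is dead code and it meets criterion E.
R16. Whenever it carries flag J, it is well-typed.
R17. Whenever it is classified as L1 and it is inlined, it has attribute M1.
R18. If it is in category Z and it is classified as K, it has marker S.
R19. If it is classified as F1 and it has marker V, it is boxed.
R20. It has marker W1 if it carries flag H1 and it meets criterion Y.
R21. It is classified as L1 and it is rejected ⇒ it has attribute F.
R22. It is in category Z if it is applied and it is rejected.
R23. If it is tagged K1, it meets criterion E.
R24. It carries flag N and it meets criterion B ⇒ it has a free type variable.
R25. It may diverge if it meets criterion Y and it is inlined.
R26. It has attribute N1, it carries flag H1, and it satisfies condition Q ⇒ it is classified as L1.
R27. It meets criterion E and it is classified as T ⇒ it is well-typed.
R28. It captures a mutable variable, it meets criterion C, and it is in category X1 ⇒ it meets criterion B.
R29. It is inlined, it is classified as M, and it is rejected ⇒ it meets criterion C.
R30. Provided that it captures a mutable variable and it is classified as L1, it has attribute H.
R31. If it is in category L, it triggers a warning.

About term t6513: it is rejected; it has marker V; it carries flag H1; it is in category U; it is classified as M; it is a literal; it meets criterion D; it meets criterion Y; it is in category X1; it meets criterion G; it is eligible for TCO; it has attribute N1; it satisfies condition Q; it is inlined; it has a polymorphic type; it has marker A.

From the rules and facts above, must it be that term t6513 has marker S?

No

Forward chaining from the given facts derives: captures a mutable variable, is boxed, has marker W1, may diverge, is classified as L1, meets criterion C, has attribute H, carries flag N, has attribute M1, has attribute F, meets criterion B, is in category Q1, is tagged K1, meets criterion E, has a free type variable, satisfies condition S1, is in category X, is classified as K.
The only rule concluding "it has marker S" is R18, which needs "it is in category Z"; that is never established.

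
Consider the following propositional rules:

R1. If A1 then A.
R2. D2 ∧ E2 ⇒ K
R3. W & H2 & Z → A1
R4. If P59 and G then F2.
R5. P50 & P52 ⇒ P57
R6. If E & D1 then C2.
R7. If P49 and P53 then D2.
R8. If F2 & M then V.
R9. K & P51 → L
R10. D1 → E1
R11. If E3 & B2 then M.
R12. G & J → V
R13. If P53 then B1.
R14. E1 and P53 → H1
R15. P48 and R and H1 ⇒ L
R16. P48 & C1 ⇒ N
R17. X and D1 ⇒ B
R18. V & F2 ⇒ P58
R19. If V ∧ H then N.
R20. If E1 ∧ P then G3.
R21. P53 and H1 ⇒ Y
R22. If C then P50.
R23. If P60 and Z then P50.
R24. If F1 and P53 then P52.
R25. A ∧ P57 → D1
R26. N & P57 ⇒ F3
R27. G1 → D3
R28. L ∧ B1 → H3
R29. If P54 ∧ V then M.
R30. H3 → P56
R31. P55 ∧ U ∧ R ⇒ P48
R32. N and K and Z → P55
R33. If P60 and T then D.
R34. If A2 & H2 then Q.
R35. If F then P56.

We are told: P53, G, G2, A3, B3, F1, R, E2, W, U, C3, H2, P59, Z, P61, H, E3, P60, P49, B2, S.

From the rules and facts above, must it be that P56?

Yes

A1  (by R3: W, H2, Z)
F2  (by R4: P59, G)
D2  (by R7: P49, P53)
M  (by R11: E3, B2)
B1  (by R13: P53)
P50  (by R23: P60, Z)
P52  (by R24: F1, P53)
A  (by R1: A1)
K  (by R2: D2, E2)
P57  (by R5: P50, P52)
V  (by R8: F2, M)
N  (by R19: V, H)
D1  (by R25: A, P57)
P55  (by R32: N, K, Z)
E1  (by R10: D1)
H1  (by R14: E1, P53)
P48  (by R31: P55, U, R)
L  (by R15: P48, R, H1)
H3  (by R28: L, B1)
P56  (by R30: H3)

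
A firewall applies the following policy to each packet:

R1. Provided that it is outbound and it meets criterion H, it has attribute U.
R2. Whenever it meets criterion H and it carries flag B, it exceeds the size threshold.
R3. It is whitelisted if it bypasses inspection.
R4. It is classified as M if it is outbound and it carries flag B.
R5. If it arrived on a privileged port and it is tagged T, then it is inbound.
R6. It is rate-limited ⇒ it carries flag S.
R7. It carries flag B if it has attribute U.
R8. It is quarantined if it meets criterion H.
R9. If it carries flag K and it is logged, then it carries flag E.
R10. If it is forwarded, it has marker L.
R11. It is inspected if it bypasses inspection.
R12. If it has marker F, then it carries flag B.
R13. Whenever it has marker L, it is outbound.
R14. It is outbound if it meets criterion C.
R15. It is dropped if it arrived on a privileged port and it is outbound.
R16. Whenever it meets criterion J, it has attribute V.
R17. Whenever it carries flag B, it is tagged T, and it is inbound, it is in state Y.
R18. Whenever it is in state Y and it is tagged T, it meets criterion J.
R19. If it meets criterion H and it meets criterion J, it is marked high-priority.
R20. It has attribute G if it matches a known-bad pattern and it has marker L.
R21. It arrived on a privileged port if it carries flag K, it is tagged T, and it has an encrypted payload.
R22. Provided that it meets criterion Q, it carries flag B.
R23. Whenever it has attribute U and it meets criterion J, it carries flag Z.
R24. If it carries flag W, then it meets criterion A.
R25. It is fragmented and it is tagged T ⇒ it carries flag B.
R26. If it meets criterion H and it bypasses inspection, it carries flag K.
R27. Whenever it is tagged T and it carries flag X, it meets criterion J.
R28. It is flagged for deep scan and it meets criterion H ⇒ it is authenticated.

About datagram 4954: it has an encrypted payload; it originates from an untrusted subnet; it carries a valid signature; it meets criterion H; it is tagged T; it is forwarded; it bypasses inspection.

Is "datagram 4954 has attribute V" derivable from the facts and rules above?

By R10 (it is forwarded): it has marker L.
By R13 (it has marker L): it is outbound.
By R26 (it meets criterion H, it bypasses inspection): it carries flag K.
By R1 (it is outbound, it meets criterion H): it has attribute U.
By R7 (it has attribute U): it carries flag B.
By R21 (it carries flag K, it is tagged T, it has an encrypted payload): it arrived on a privileged port.
By R5 (it arrived on a privileged port, it is tagged T): it is inbound.
By R17 (it carries flag B, it is tagged T, it is inbound): it is in state Y.
By R18 (it is in state Y, it is tagged T): it meets criterion J.
By R16 (it meets criterion J): it has attribute V.

Yes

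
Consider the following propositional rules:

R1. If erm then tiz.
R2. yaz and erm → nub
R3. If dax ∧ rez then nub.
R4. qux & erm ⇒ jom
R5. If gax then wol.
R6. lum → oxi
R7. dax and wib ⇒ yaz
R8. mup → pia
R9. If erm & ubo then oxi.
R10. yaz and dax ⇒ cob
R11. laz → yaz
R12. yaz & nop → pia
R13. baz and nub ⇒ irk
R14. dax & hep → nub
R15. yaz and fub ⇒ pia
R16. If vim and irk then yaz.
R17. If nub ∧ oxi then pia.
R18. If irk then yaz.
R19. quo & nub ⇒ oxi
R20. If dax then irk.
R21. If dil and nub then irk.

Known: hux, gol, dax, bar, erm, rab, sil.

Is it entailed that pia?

Forward chaining from the given facts derives: tiz, irk, yaz, nub, cob.
Rules concluding pia: R8 needs mup; R12 needs nop; R15 needs fub; R17 needs oxi — none of these are established.

No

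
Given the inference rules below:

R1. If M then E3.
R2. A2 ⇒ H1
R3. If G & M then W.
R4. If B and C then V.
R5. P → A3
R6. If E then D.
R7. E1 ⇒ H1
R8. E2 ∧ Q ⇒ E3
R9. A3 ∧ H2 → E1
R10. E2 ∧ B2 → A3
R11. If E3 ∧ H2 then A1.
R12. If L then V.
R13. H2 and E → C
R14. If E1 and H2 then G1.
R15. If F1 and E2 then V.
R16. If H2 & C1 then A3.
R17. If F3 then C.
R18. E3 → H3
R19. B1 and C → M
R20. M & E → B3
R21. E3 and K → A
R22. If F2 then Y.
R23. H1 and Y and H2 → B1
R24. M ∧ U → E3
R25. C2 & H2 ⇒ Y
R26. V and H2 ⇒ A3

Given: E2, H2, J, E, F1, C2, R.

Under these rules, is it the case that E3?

Yes

C  (by R13: H2, E)
V  (by R15: F1, E2)
Y  (by R25: C2, H2)
A3  (by R26: V, H2)
E1  (by R9: A3, H2)
H1  (by R7: E1)
B1  (by R23: H1, Y, H2)
M  (by R19: B1, C)
E3  (by R1: M)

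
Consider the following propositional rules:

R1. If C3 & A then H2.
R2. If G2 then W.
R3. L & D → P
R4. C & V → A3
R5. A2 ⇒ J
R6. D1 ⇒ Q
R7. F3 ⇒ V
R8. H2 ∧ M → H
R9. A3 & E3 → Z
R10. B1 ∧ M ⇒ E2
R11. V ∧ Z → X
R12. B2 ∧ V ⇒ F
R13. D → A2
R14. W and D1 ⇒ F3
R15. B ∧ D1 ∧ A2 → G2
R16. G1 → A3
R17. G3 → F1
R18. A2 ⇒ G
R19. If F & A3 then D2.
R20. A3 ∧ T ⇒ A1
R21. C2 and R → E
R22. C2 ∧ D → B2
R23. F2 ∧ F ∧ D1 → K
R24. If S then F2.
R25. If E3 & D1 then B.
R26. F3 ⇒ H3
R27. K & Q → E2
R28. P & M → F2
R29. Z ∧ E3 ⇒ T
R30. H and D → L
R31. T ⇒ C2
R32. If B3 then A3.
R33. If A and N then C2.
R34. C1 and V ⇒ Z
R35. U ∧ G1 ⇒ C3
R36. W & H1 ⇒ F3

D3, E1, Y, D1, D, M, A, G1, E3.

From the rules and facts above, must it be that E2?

Forward chaining from the given facts derives: Q, A2, A3, G, B, J, Z, G2, T, C2, W, F3, A1, B2, H3, V, X, F, D2.
Rules concluding E2: R10 needs B1; R27 needs K — none of these are established.

No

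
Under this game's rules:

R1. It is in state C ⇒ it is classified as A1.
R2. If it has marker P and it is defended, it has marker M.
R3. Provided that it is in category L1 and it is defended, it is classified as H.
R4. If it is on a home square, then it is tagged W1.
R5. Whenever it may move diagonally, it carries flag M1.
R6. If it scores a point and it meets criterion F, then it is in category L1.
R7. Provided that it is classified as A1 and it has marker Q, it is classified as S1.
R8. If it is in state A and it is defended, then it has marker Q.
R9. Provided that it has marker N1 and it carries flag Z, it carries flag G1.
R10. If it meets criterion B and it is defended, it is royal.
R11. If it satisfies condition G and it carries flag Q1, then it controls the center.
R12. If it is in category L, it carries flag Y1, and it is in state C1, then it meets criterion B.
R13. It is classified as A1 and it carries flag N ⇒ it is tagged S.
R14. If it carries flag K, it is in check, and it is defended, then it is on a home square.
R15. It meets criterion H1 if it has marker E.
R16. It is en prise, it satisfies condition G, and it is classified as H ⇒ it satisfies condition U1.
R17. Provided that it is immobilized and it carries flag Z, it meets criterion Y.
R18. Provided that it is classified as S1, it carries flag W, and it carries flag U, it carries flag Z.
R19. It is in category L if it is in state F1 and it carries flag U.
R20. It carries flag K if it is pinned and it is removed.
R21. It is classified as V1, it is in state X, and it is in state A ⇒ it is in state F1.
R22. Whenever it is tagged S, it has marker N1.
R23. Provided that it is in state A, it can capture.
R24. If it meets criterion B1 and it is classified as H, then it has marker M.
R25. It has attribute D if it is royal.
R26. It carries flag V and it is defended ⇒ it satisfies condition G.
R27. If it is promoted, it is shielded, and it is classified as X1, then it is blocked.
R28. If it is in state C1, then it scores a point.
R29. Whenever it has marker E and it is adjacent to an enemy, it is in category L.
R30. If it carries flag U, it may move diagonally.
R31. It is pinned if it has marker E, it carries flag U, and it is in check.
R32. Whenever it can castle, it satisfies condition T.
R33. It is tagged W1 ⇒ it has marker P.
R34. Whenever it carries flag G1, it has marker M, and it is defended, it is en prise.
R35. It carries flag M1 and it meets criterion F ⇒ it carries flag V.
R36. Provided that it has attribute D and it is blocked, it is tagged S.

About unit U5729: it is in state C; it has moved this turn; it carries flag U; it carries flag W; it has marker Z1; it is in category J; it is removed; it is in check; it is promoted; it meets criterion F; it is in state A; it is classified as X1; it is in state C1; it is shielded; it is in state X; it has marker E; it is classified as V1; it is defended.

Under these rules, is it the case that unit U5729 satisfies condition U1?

No

Forward chaining from the given facts derives: is classified as A1, has marker Q, meets criterion H1, is in state F1, can capture, is blocked, scores a point, may move diagonally, is pinned, carries flag M1, is in category L1, is classified as S1, carries flag Z, is in category L, carries flag K, carries flag V, is classified as H, is on a home square, satisfies condition G, is tagged W1, has marker P, has marker M.
The only rule concluding "it satisfies condition U1" is R16, which needs "it is en prise"; that is never established.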